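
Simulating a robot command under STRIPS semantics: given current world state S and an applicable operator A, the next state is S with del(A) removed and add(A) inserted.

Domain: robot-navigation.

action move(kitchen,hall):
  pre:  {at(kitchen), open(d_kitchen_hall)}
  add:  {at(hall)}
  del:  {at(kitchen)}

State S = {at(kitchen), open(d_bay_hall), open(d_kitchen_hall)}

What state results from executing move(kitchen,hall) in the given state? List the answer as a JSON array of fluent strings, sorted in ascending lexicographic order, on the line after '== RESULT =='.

Compute (S \ del) ∪ add:
  pre ⊆ S: {at(kitchen), open(d_kitchen_hall)} ⊆ S  — applicable
  S \ del = {open(d_bay_hall), open(d_kitchen_hall)}
  ∪ add   = {at(hall), open(d_bay_hall), open(d_kitchen_hall)}

== RESULT ==
["at(hall)", "open(d_bay_hall)", "open(d_kitchen_hall)"]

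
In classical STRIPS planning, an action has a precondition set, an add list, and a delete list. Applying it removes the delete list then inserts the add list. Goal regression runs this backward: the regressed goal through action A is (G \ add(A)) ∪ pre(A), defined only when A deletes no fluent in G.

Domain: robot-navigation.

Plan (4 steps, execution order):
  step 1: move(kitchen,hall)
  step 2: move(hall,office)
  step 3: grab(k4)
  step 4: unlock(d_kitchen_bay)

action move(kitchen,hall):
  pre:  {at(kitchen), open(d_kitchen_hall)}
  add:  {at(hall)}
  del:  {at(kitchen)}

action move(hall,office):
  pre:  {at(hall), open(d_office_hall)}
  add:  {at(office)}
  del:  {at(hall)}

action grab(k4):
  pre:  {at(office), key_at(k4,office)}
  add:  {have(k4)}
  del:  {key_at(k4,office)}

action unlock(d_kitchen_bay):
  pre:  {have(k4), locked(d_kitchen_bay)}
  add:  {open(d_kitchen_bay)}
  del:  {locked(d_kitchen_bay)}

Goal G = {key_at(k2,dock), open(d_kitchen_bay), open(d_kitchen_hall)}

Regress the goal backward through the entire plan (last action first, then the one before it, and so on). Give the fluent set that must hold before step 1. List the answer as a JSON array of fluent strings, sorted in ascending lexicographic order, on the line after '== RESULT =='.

Regress step by step:
  through step 4 (unlock(d_kitchen_bay)): drop {open(d_kitchen_bay)}, keep {key_at(k2,dock), open(d_kitchen_hall)}, require {have(k4), locked(d_kitchen_bay)}
    → {have(k4), key_at(k2,dock), locked(d_kitchen_bay), open(d_kitchen_hall)}
  through step 3 (grab(k4)): drop {have(k4)}, keep {key_at(k2,dock), locked(d_kitchen_bay), open(d_kitchen_hall)}, require {at(office), key_at(k4,office)}
    → {at(office), key_at(k2,dock), key_at(k4,office), locked(d_kitchen_bay), open(d_kitchen_hall)}
  through step 2 (move(hall,office)): drop {at(office)}, keep {key_at(k2,dock), key_at(k4,office), locked(d_kitchen_bay), open(d_kitchen_hall)}, require {at(hall), open(d_office_hall)}
    → {at(hall), key_at(k2,dock), key_at(k4,office), locked(d_kitchen_bay), open(d_kitchen_hall), open(d_office_hall)}
  through step 1 (move(kitchen,hall)): drop {at(hall)}, keep {key_at(k2,dock), key_at(k4,office), locked(d_kitchen_bay), open(d_kitchen_hall), open(d_office_hall)}, require {at(kitchen), open(d_kitchen_hall)}
    → {at(kitchen), key_at(k2,dock), key_at(k4,office), locked(d_kitchen_bay), open(d_kitchen_hall), open(d_office_hall)}

== RESULT ==
["at(kitchen)", "key_at(k2,dock)", "key_at(k4,office)", "locked(d_kitchen_bay)", "open(d_kitchen_hall)", "open(d_office_hall)"]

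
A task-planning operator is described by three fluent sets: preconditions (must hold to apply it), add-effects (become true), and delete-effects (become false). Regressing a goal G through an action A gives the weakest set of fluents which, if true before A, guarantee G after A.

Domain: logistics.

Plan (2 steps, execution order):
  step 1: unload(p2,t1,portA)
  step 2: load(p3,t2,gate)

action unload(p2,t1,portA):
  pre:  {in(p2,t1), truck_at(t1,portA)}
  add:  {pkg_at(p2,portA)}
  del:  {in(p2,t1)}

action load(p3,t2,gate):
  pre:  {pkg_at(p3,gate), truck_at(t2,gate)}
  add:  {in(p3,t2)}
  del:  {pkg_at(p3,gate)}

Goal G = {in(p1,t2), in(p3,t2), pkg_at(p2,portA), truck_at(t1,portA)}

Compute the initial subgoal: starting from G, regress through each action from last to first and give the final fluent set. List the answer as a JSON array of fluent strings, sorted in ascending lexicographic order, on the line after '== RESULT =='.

Regress step by step:
  through step 2 (load(p3,t2,gate)): drop {in(p3,t2)}, keep {in(p1,t2), pkg_at(p2,portA), truck_at(t1,portA)}, require {pkg_at(p3,gate), truck_at(t2,gate)}
    → {in(p1,t2), pkg_at(p2,portA), pkg_at(p3,gate), truck_at(t1,portA), truck_at(t2,gate)}
  through step 1 (unload(p2,t1,portA)): drop {pkg_at(p2,portA)}, keep {in(p1,t2), pkg_at(p3,gate), truck_at(t1,portA), truck_at(t2,gate)}, require {in(p2,t1), truck_at(t1,portA)}
    → {in(p1,t2), in(p2,t1), pkg_at(p3,gate), truck_at(t1,portA), truck_at(t2,gate)}

== RESULT ==
["in(p1,t2)", "in(p2,t1)", "pkg_at(p3,gate)", "truck_at(t1,portA)", "truck_at(t2,gate)"]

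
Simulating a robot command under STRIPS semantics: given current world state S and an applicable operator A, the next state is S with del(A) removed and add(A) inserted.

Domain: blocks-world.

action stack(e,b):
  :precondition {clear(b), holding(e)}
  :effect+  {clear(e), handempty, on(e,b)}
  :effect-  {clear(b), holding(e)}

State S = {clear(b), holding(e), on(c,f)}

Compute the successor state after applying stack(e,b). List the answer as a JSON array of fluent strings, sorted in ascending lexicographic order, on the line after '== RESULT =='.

Progress:
  pre ⊆ S: {clear(b), holding(e)} ⊆ S  — applicable
  S \ del = {on(c,f)}
  ∪ add   = {clear(e), handempty, on(c,f), on(e,b)}

== RESULT ==
["clear(e)", "handempty", "on(c,f)", "on(e,b)"]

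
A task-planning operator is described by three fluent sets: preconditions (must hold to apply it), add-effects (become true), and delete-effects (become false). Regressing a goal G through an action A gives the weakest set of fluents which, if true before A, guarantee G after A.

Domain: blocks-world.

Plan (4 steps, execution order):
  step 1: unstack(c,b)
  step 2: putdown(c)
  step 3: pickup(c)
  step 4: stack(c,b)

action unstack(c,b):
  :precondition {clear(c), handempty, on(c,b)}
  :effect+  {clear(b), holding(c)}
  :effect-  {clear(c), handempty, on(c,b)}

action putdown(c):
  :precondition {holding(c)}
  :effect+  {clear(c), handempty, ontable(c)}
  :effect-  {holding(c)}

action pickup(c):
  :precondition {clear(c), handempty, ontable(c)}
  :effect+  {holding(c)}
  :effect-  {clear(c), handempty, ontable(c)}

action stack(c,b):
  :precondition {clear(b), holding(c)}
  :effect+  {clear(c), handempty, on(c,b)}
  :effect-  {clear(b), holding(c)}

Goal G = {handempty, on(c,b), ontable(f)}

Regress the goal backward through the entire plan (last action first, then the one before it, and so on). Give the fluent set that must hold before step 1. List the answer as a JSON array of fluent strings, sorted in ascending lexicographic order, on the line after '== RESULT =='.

Regress step by step:
  through step 4 (stack(c,b)): drop {handempty, on(c,b)}, keep {ontable(f)}, require {clear(b), holding(c)}
    → {clear(b), holding(c), ontable(f)}
  through step 3 (pickup(c)): drop {holding(c)}, keep {clear(b), ontable(f)}, require {clear(c), handempty, ontable(c)}
    → {clear(b), clear(c), handempty, ontable(c), ontable(f)}
  through step 2 (putdown(c)): drop {clear(c), handempty, ontable(c)}, keep {clear(b), ontable(f)}, require {holding(c)}
    → {clear(b), holding(c), ontable(f)}
  through step 1 (unstack(c,b)): drop {clear(b), holding(c)}, keep {ontable(f)}, require {clear(c), handempty, on(c,b)}
    → {clear(c), handempty, on(c,b), ontable(f)}

== RESULT ==
["clear(c)", "handempty", "on(c,b)", "ontable(f)"]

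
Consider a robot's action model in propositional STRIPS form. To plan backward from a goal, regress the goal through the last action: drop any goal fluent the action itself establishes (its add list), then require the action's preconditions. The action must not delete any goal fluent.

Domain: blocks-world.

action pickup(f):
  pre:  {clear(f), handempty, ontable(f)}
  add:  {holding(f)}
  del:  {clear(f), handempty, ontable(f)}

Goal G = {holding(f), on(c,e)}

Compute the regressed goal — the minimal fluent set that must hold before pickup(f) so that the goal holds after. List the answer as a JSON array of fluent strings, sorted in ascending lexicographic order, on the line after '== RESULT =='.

Compute (G \ add) ∪ pre:
  G ∩ del = {}  (empty — regression defined)
  G \ add = {holding(f), on(c,e)} \ {holding(f)} = {on(c,e)}
  ∪ pre   = {on(c,e)} ∪ {clear(f), handempty, ontable(f)}
          = {clear(f), handempty, on(c,e), ontable(f)}

== RESULT ==
["clear(f)", "handempty", "on(c,e)", "ontable(f)"]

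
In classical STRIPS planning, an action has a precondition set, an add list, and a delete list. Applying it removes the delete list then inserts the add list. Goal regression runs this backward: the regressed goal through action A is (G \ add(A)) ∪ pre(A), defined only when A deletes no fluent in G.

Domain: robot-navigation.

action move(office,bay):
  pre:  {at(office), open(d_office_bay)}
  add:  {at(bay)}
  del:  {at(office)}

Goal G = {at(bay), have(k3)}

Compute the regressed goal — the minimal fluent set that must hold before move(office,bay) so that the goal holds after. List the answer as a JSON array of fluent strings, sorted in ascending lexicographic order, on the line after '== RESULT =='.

Regress:
  G ∩ del = {}  (empty — regression defined)
  G \ add = {at(bay), have(k3)} \ {at(bay)} = {have(k3)}
  ∪ pre   = {have(k3)} ∪ {at(office), open(d_office_bay)}
          = {at(office), have(k3), open(d_office_bay)}

== RESULT ==
["at(office)", "have(k3)", "open(d_office_bay)"]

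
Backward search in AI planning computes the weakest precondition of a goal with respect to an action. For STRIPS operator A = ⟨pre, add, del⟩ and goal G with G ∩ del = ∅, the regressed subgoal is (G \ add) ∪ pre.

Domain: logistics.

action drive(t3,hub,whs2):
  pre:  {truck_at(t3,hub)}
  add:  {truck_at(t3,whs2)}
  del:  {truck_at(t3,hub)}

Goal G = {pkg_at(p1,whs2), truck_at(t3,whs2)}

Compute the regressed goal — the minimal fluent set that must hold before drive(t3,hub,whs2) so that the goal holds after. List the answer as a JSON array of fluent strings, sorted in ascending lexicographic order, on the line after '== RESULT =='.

Compute (G \ add) ∪ pre:
  G ∩ del = {}  (empty — regression defined)
  G \ add = {pkg_at(p1,whs2), truck_at(t3,whs2)} \ {truck_at(t3,whs2)} = {pkg_at(p1,whs2)}
  ∪ pre   = {pkg_at(p1,whs2)} ∪ {truck_at(t3,hub)}
          = {pkg_at(p1,whs2), truck_at(t3,hub)}

== RESULT ==
["pkg_at(p1,whs2)", "truck_at(t3,hub)"]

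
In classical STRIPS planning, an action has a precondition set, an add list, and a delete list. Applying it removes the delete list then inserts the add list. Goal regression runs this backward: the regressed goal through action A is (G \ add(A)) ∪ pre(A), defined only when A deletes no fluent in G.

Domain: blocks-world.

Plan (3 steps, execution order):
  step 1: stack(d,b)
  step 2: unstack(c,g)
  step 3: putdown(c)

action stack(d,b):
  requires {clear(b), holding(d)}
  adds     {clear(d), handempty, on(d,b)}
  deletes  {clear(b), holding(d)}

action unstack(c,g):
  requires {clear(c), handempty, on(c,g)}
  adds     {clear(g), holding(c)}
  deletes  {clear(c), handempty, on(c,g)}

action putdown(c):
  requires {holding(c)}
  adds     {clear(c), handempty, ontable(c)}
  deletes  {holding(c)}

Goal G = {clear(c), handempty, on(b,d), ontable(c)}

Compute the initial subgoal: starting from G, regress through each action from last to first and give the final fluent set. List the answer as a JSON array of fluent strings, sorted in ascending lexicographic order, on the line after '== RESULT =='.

Regress step by step:
  through step 3 (putdown(c)): drop {clear(c), handempty, ontable(c)}, keep {on(b,d)}, require {holding(c)}
    → {holding(c), on(b,d)}
  through step 2 (unstack(c,g)): drop {holding(c)}, keep {on(b,d)}, require {clear(c), handempty, on(c,g)}
    → {clear(c), handempty, on(b,d), on(c,g)}
  through step 1 (stack(d,b)): drop {handempty}, keep {clear(c), on(b,d), on(c,g)}, require {clear(b), holding(d)}
    → {clear(b), clear(c), holding(d), on(b,d), on(c,g)}

== RESULT ==
["clear(b)", "clear(c)", "holding(d)", "on(b,d)", "on(c,g)"]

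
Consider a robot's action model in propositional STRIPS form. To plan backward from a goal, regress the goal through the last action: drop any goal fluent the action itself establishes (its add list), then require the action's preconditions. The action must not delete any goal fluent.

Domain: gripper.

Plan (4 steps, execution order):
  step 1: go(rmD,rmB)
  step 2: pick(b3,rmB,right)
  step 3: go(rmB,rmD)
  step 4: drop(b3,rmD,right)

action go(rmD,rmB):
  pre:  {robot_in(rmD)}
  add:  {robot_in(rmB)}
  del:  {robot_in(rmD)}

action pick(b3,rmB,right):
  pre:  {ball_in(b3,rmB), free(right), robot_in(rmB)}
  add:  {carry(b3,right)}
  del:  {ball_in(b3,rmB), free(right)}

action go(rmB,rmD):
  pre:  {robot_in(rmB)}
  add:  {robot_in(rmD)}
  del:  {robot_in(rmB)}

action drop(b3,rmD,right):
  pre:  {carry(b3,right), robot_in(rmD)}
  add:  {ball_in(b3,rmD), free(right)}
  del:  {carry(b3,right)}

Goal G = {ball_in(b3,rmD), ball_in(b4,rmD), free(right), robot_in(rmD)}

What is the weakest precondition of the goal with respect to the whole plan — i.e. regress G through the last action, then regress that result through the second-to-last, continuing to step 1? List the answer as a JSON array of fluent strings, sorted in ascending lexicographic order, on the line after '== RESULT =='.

Regress step by step:
  through step 4 (drop(b3,rmD,right)): drop {ball_in(b3,rmD), free(right)}, keep {ball_in(b4,rmD), robot_in(rmD)}, require {carry(b3,right), robot_in(rmD)}
    → {ball_in(b4,rmD), carry(b3,right), robot_in(rmD)}
  through step 3 (go(rmB,rmD)): drop {robot_in(rmD)}, keep {ball_in(b4,rmD), carry(b3,right)}, require {robot_in(rmB)}
    → {ball_in(b4,rmD), carry(b3,right), robot_in(rmB)}
  through step 2 (pick(b3,rmB,right)): drop {carry(b3,right)}, keep {ball_in(b4,rmD), robot_in(rmB)}, require {ball_in(b3,rmB), free(right), robot_in(rmB)}
    → {ball_in(b3,rmB), ball_in(b4,rmD), free(right), robot_in(rmB)}
  through step 1 (go(rmD,rmB)): drop {robot_in(rmB)}, keep {ball_in(b3,rmB), ball_in(b4,rmD), free(right)}, require {robot_in(rmD)}
    → {ball_in(b3,rmB), ball_in(b4,rmD), free(right), robot_in(rmD)}

== RESULT ==
["ball_in(b3,rmB)", "ball_in(b4,rmD)", "free(right)", "robot_in(rmD)"]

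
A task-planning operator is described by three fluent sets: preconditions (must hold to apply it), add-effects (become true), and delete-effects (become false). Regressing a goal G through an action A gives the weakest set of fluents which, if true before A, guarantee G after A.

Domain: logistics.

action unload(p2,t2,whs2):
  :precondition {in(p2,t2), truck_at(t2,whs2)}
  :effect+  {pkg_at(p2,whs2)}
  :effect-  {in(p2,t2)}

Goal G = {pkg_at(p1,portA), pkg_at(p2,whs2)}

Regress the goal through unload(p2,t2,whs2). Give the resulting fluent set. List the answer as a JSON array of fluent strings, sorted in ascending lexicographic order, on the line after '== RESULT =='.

Compute (G \ add) ∪ pre:
  G ∩ del = {}  (empty — regression defined)
  G \ add = {pkg_at(p1,portA), pkg_at(p2,whs2)} \ {pkg_at(p2,whs2)} = {pkg_at(p1,portA)}
  ∪ pre   = {pkg_at(p1,portA)} ∪ {in(p2,t2), truck_at(t2,whs2)}
          = {in(p2,t2), pkg_at(p1,portA), truck_at(t2,whs2)}

== RESULT ==
["in(p2,t2)", "pkg_at(p1,portA)", "truck_at(t2,whs2)"]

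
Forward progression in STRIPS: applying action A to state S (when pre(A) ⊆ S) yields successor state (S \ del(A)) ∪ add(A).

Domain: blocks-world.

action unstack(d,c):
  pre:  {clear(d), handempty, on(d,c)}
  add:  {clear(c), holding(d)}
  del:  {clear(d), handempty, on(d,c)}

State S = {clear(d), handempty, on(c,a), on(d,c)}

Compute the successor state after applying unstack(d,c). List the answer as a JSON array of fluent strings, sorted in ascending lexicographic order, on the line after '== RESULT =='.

Compute (S \ del) ∪ add:
  pre ⊆ S: {clear(d), handempty, on(d,c)} ⊆ S  — applicable
  S \ del = {on(c,a)}
  ∪ add   = {clear(c), holding(d), on(c,a)}

== RESULT ==
["clear(c)", "holding(d)", "on(c,a)"]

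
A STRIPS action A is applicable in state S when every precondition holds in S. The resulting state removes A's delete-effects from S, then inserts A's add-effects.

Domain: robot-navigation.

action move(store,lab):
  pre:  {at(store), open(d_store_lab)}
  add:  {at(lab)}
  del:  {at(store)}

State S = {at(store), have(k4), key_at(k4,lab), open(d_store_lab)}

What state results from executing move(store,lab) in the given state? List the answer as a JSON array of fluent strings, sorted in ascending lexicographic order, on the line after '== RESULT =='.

Compute (S \ del) ∪ add:
  pre ⊆ S: {at(store), open(d_store_lab)} ⊆ S  — applicable
  S \ del = {have(k4), key_at(k4,lab), open(d_store_lab)}
  ∪ add   = {at(lab), have(k4), key_at(k4,lab), open(d_store_lab)}

== RESULT ==
["at(lab)", "have(k4)", "key_at(k4,lab)", "open(d_store_lab)"]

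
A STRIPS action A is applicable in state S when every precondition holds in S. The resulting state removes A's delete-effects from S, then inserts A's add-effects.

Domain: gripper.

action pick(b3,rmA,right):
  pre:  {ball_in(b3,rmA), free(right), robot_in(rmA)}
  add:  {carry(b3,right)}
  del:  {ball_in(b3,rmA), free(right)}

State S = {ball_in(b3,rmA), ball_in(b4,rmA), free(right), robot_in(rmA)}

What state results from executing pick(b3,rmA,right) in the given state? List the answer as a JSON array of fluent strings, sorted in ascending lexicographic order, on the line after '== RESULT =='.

Progress:
  pre ⊆ S: {ball_in(b3,rmA), free(right), robot_in(rmA)} ⊆ S  — applicable
  S \ del = {ball_in(b4,rmA), robot_in(rmA)}
  ∪ add   = {ball_in(b4,rmA), carry(b3,right), robot_in(rmA)}

== RESULT ==
["ball_in(b4,rmA)", "carry(b3,right)", "robot_in(rmA)"]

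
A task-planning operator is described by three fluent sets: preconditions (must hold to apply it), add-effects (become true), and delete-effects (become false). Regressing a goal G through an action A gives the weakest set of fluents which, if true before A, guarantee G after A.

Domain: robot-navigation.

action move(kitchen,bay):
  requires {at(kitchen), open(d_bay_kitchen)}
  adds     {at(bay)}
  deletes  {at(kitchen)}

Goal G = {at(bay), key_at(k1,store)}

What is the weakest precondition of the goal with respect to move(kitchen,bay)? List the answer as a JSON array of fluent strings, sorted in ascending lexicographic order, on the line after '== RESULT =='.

Regress:
  G ∩ del = {}  (empty — regression defined)
  G \ add = {at(bay), key_at(k1,store)} \ {at(bay)} = {key_at(k1,store)}
  ∪ pre   = {key_at(k1,store)} ∪ {at(kitchen), open(d_bay_kitchen)}
          = {at(kitchen), key_at(k1,store), open(d_bay_kitchen)}

== RESULT ==
["at(kitchen)", "key_at(k1,store)", "open(d_bay_kitchen)"]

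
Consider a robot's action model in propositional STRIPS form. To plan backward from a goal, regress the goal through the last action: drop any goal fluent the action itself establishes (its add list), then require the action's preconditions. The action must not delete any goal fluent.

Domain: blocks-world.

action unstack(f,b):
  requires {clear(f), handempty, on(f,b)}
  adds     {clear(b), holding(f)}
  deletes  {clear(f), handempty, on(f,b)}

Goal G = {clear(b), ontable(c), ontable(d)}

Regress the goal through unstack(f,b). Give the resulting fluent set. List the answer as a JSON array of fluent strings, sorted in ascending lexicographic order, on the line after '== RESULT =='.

Compute (G \ add) ∪ pre:
  G ∩ del = {}  (empty — regression defined)
  G \ add = {clear(b), ontable(c), ontable(d)} \ {clear(b), holding(f)} = {ontable(c), ontable(d)}
  ∪ pre   = {ontable(c), ontable(d)} ∪ {clear(f), handempty, on(f,b)}
          = {clear(f), handempty, on(f,b), ontable(c), ontable(d)}

== RESULT ==
["clear(f)", "handempty", "on(f,b)", "ontable(c)", "ontable(d)"]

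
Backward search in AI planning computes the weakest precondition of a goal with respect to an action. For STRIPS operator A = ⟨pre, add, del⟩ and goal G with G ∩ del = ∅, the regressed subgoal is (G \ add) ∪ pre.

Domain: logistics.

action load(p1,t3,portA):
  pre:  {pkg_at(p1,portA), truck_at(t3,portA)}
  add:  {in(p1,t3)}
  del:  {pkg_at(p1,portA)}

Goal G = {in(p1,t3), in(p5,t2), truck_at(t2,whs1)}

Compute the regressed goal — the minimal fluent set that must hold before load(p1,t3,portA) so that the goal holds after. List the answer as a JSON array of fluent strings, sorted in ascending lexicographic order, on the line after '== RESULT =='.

Regress:
  G ∩ del = {}  (empty — regression defined)
  G \ add = {in(p1,t3), in(p5,t2), truck_at(t2,whs1)} \ {in(p1,t3)} = {in(p5,t2), truck_at(t2,whs1)}
  ∪ pre   = {in(p5,t2), truck_at(t2,whs1)} ∪ {pkg_at(p1,portA), truck_at(t3,portA)}
          = {in(p5,t2), pkg_at(p1,portA), truck_at(t2,whs1), truck_at(t3,portA)}

== RESULT ==
["in(p5,t2)", "pkg_at(p1,portA)", "truck_at(t2,whs1)", "truck_at(t3,portA)"]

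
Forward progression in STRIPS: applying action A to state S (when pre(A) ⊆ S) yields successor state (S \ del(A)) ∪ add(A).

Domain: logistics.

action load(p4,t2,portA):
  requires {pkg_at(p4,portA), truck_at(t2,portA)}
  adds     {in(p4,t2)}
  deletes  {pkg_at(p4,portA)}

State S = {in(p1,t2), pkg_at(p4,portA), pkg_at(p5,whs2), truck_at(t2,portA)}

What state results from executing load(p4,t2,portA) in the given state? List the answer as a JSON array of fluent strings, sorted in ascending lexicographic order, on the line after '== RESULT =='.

Progress:
  pre ⊆ S: {pkg_at(p4,portA), truck_at(t2,portA)} ⊆ S  — applicable
  S \ del = {in(p1,t2), pkg_at(p5,whs2), truck_at(t2,portA)}
  ∪ add   = {in(p1,t2), in(p4,t2), pkg_at(p5,whs2), truck_at(t2,portA)}

== RESULT ==
["in(p1,t2)", "in(p4,t2)", "pkg_at(p5,whs2)", "truck_at(t2,portA)"]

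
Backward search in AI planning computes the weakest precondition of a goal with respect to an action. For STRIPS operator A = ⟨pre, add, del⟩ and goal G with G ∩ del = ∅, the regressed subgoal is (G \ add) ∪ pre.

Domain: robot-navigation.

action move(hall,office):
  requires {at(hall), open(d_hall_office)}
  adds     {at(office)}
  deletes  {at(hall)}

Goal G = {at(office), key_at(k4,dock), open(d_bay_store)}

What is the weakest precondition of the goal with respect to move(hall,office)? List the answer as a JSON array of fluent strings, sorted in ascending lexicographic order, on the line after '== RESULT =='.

Compute (G \ add) ∪ pre:
  G ∩ del = {}  (empty — regression defined)
  G \ add = {at(office), key_at(k4,dock), open(d_bay_store)} \ {at(office)} = {key_at(k4,dock), open(d_bay_store)}
  ∪ pre   = {key_at(k4,dock), open(d_bay_store)} ∪ {at(hall), open(d_hall_office)}
          = {at(hall), key_at(k4,dock), open(d_bay_store), open(d_hall_office)}

== RESULT ==
["at(hall)", "key_at(k4,dock)", "open(d_bay_store)", "open(d_hall_office)"]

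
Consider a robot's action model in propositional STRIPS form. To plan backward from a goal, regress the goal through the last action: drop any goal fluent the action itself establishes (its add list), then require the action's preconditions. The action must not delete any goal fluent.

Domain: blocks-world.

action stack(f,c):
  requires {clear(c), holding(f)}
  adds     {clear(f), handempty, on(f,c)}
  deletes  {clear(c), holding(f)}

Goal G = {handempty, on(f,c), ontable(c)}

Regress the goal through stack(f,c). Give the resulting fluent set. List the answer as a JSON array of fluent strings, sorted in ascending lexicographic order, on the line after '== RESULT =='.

Regress:
  G ∩ del = {}  (empty — regression defined)
  G \ add = {handempty, on(f,c), ontable(c)} \ {clear(f), handempty, on(f,c)} = {ontable(c)}
  ∪ pre   = {ontable(c)} ∪ {clear(c), holding(f)}
          = {clear(c), holding(f), ontable(c)}

== RESULT ==
["clear(c)", "holding(f)", "ontable(c)"]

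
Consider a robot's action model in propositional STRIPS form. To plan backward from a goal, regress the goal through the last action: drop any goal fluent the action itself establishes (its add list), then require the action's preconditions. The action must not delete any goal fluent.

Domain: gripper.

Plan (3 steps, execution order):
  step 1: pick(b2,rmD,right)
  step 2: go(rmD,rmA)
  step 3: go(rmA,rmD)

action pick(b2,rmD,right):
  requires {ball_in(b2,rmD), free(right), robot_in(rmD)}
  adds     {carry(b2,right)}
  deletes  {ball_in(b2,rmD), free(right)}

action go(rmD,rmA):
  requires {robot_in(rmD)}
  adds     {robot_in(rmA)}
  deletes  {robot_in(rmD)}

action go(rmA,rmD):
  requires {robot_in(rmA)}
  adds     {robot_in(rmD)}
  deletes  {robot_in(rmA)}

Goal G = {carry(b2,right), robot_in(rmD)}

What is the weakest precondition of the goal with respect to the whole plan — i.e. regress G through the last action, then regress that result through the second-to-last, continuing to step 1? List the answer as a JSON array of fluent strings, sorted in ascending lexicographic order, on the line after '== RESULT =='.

Regress step by step:
  through step 3 (go(rmA,rmD)): drop {robot_in(rmD)}, keep {carry(b2,right)}, require {robot_in(rmA)}
    → {carry(b2,right), robot_in(rmA)}
  through step 2 (go(rmD,rmA)): drop {robot_in(rmA)}, keep {carry(b2,right)}, require {robot_in(rmD)}
    → {carry(b2,right), robot_in(rmD)}
  through step 1 (pick(b2,rmD,right)): drop {carry(b2,right)}, keep {robot_in(rmD)}, require {ball_in(b2,rmD), free(right), robot_in(rmD)}
    → {ball_in(b2,rmD), free(right), robot_in(rmD)}

== RESULT ==
["ball_in(b2,rmD)", "free(right)", "robot_in(rmD)"]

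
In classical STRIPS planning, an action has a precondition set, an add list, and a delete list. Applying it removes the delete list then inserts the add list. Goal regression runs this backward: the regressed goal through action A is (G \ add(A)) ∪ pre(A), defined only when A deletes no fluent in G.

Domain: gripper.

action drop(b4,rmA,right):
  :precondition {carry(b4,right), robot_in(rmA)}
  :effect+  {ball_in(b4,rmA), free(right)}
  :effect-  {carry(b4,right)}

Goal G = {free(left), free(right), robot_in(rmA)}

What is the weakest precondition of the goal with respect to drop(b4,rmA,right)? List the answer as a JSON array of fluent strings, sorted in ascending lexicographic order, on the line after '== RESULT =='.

Regress:
  G ∩ del = {}  (empty — regression defined)
  G \ add = {free(left), free(right), robot_in(rmA)} \ {ball_in(b4,rmA), free(right)} = {free(left), robot_in(rmA)}
  ∪ pre   = {free(left), robot_in(rmA)} ∪ {carry(b4,right), robot_in(rmA)}
          = {carry(b4,right), free(left), robot_in(rmA)}

== RESULT ==
["carry(b4,right)", "free(left)", "robot_in(rmA)"]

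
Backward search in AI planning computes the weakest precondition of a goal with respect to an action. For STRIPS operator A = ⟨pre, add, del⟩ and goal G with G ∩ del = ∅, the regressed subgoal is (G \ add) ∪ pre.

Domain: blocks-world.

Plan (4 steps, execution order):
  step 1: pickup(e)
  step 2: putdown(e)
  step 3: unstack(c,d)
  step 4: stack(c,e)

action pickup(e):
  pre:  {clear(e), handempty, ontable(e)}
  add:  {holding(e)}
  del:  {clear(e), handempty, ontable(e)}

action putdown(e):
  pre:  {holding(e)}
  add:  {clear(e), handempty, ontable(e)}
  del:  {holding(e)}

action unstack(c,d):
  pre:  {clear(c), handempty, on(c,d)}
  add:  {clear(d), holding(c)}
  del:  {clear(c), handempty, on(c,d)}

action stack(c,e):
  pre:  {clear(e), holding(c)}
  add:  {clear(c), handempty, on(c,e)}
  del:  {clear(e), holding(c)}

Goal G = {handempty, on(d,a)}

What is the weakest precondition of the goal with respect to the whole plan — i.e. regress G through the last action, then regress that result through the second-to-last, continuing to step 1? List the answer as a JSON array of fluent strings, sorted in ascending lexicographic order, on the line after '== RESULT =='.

Regress step by step:
  through step 4 (stack(c,e)): drop {handempty}, keep {on(d,a)}, require {clear(e), holding(c)}
    → {clear(e), holding(c), on(d,a)}
  through step 3 (unstack(c,d)): drop {holding(c)}, keep {clear(e), on(d,a)}, require {clear(c), handempty, on(c,d)}
    → {clear(c), clear(e), handempty, on(c,d), on(d,a)}
  through step 2 (putdown(e)): drop {clear(e), handempty}, keep {clear(c), on(c,d), on(d,a)}, require {holding(e)}
    → {clear(c), holding(e), on(c,d), on(d,a)}
  through step 1 (pickup(e)): drop {holding(e)}, keep {clear(c), on(c,d), on(d,a)}, require {clear(e), handempty, ontable(e)}
    → {clear(c), clear(e), handempty, on(c,d), on(d,a), ontable(e)}

== RESULT ==
["clear(c)", "clear(e)", "handempty", "on(c,d)", "on(d,a)", "ontable(e)"]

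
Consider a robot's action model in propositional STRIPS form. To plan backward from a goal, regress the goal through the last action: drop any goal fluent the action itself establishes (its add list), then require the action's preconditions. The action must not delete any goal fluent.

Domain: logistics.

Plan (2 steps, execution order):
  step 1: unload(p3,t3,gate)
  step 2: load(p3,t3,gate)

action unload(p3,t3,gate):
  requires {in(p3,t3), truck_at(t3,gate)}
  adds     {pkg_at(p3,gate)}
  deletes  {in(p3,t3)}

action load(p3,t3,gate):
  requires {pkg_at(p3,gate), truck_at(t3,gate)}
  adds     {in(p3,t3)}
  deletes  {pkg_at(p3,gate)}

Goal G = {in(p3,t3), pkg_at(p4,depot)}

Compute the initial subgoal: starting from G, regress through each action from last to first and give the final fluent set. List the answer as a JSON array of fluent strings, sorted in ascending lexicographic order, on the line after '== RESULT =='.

Work backward from the goal:
  through step 2 (load(p3,t3,gate)): drop {in(p3,t3)}, keep {pkg_at(p4,depot)}, require {pkg_at(p3,gate), truck_at(t3,gate)}
    → {pkg_at(p3,gate), pkg_at(p4,depot), truck_at(t3,gate)}
  through step 1 (unload(p3,t3,gate)): drop {pkg_at(p3,gate)}, keep {pkg_at(p4,depot), truck_at(t3,gate)}, require {in(p3,t3), truck_at(t3,gate)}
    → {in(p3,t3), pkg_at(p4,depot), truck_at(t3,gate)}

== RESULT ==
["in(p3,t3)", "pkg_at(p4,depot)", "truck_at(t3,gate)"]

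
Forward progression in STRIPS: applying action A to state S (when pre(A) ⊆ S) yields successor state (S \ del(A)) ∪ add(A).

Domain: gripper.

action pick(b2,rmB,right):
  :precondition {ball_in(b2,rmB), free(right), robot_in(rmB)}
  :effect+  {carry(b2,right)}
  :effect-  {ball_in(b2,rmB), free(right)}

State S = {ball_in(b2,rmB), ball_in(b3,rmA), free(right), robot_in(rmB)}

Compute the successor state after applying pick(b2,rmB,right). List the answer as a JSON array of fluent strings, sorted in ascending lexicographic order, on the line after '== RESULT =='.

Progress:
  pre ⊆ S: {ball_in(b2,rmB), free(right), robot_in(rmB)} ⊆ S  — applicable
  S \ del = {ball_in(b3,rmA), robot_in(rmB)}
  ∪ add   = {ball_in(b3,rmA), carry(b2,right), robot_in(rmB)}

== RESULT ==
["ball_in(b3,rmA)", "carry(b2,right)", "robot_in(rmB)"]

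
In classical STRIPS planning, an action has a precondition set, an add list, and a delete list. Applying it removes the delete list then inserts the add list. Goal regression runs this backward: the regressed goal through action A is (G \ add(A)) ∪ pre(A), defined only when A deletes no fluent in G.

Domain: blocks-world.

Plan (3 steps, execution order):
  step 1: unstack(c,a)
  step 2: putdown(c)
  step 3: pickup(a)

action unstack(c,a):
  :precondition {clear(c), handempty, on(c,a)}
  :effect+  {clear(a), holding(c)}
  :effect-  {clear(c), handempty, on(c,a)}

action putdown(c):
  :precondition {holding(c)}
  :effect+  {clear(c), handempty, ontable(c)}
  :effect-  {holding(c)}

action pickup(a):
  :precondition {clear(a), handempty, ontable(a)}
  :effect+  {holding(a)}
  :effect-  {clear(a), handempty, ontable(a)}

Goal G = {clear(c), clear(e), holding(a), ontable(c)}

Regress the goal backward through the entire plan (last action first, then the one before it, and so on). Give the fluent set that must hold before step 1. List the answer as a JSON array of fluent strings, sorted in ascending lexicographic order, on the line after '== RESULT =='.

Regress step by step:
  through step 3 (pickup(a)): drop {holding(a)}, keep {clear(c), clear(e), ontable(c)}, require {clear(a), handempty, ontable(a)}
    → {clear(a), clear(c), clear(e), handempty, ontable(a), ontable(c)}
  through step 2 (putdown(c)): drop {clear(c), handempty, ontable(c)}, keep {clear(a), clear(e), ontable(a)}, require {holding(c)}
    → {clear(a), clear(e), holding(c), ontable(a)}
  through step 1 (unstack(c,a)): drop {clear(a), holding(c)}, keep {clear(e), ontable(a)}, require {clear(c), handempty, on(c,a)}
    → {clear(c), clear(e), handempty, on(c,a), ontable(a)}

== RESULT ==
["clear(c)", "clear(e)", "handempty", "on(c,a)", "ontable(a)"]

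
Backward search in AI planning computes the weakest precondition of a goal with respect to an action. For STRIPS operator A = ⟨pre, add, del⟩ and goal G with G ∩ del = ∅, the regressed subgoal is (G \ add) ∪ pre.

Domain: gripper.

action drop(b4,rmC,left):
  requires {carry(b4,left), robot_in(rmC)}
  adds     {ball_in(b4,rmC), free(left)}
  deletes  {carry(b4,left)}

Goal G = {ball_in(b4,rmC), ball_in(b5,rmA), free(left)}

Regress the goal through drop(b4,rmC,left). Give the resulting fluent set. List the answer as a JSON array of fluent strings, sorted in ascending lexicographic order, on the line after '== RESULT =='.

Regress:
  G ∩ del = {}  (empty — regression defined)
  G \ add = {ball_in(b4,rmC), ball_in(b5,rmA), free(left)} \ {ball_in(b4,rmC), free(left)} = {ball_in(b5,rmA)}
  ∪ pre   = {ball_in(b5,rmA)} ∪ {carry(b4,left), robot_in(rmC)}
          = {ball_in(b5,rmA), carry(b4,left), robot_in(rmC)}

== RESULT ==
["ball_in(b5,rmA)", "carry(b4,left)", "robot_in(rmC)"]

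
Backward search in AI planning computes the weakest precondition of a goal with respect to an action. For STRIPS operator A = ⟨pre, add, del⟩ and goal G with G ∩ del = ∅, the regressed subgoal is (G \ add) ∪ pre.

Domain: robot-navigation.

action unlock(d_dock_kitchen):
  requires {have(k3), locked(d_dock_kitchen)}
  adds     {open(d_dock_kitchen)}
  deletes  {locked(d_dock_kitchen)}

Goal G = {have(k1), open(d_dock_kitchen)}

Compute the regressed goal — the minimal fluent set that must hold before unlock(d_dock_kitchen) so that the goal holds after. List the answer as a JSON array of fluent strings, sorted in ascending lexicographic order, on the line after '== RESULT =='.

Compute (G \ add) ∪ pre:
  G ∩ del = {}  (empty — regression defined)
  G \ add = {have(k1), open(d_dock_kitchen)} \ {open(d_dock_kitchen)} = {have(k1)}
  ∪ pre   = {have(k1)} ∪ {have(k3), locked(d_dock_kitchen)}
          = {have(k1), have(k3), locked(d_dock_kitchen)}

== RESULT ==
["have(k1)", "have(k3)", "locked(d_dock_kitchen)"]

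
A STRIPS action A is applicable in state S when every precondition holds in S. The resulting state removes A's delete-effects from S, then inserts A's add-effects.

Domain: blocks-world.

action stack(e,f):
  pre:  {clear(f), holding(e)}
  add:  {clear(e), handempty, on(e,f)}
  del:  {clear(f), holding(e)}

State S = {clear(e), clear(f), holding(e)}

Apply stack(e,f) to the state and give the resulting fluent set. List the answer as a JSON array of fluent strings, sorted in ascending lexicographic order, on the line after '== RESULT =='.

Compute (S \ del) ∪ add:
  pre ⊆ S: {clear(f), holding(e)} ⊆ S  — applicable
  S \ del = {clear(e)}
  ∪ add   = {clear(e), handempty, on(e,f)}

== RESULT ==
["clear(e)", "handempty", "on(e,f)"]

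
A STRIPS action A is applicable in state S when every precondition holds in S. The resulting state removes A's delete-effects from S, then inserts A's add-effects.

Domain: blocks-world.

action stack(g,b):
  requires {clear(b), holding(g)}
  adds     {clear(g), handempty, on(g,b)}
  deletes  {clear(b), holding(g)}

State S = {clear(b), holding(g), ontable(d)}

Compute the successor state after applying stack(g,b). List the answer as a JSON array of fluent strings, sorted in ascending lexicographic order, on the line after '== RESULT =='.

Compute (S \ del) ∪ add:
  pre ⊆ S: {clear(b), holding(g)} ⊆ S  — applicable
  S \ del = {ontable(d)}
  ∪ add   = {clear(g), handempty, on(g,b), ontable(d)}

== RESULT ==
["clear(g)", "handempty", "on(g,b)", "ontable(d)"]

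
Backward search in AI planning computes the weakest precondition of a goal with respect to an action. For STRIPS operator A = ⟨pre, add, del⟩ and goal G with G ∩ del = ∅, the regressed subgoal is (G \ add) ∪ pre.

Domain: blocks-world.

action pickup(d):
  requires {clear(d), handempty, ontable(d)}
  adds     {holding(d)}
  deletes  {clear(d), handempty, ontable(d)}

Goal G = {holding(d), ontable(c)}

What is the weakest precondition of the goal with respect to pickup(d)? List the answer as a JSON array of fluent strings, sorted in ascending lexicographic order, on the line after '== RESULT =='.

Regress:
  G ∩ del = {}  (empty — regression defined)
  G \ add = {holding(d), ontable(c)} \ {holding(d)} = {ontable(c)}
  ∪ pre   = {ontable(c)} ∪ {clear(d), handempty, ontable(d)}
          = {clear(d), handempty, ontable(c), ontable(d)}

== RESULT ==
["clear(d)", "handempty", "ontable(c)", "ontable(d)"]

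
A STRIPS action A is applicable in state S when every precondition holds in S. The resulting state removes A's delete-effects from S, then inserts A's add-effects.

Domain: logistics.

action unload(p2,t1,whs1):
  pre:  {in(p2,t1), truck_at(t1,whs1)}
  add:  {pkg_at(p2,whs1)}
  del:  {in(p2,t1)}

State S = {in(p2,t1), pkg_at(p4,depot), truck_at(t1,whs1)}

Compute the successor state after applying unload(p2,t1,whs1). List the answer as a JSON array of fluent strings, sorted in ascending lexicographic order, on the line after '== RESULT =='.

Compute (S \ del) ∪ add:
  pre ⊆ S: {in(p2,t1), truck_at(t1,whs1)} ⊆ S  — applicable
  S \ del = {pkg_at(p4,depot), truck_at(t1,whs1)}
  ∪ add   = {pkg_at(p2,whs1), pkg_at(p4,depot), truck_at(t1,whs1)}

== RESULT ==
["pkg_at(p2,whs1)", "pkg_at(p4,depot)", "truck_at(t1,whs1)"]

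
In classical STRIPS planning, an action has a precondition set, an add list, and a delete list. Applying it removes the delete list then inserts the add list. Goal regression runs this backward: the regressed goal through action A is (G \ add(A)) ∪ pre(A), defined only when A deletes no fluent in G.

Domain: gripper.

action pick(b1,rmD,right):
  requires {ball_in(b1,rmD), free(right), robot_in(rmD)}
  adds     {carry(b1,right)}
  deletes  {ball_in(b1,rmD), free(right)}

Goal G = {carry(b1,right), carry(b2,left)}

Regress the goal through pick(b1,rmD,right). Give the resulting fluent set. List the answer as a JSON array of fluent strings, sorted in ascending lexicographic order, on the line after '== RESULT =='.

Regress:
  G ∩ del = {}  (empty — regression defined)
  G \ add = {carry(b1,right), carry(b2,left)} \ {carry(b1,right)} = {carry(b2,left)}
  ∪ pre   = {carry(b2,left)} ∪ {ball_in(b1,rmD), free(right), robot_in(rmD)}
          = {ball_in(b1,rmD), carry(b2,left), free(right), robot_in(rmD)}

== RESULT ==
["ball_in(b1,rmD)", "carry(b2,left)", "free(right)", "robot_in(rmD)"]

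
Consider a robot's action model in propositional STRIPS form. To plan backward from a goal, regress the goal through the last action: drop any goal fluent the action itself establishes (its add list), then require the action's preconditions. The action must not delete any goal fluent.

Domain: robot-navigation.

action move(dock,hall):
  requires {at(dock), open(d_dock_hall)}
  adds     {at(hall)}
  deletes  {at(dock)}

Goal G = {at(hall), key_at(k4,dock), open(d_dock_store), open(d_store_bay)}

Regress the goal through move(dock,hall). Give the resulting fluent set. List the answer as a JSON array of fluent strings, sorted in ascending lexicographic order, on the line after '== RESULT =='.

Regress:
  G ∩ del = {}  (empty — regression defined)
  G \ add = {at(hall), key_at(k4,dock), open(d_dock_store), open(d_store_bay)} \ {at(hall)} = {key_at(k4,dock), open(d_dock_store), open(d_store_bay)}
  ∪ pre   = {key_at(k4,dock), open(d_dock_store), open(d_store_bay)} ∪ {at(dock), open(d_dock_hall)}
          = {at(dock), key_at(k4,dock), open(d_dock_hall), open(d_dock_store), open(d_store_bay)}

== RESULT ==
["at(dock)", "key_at(k4,dock)", "open(d_dock_hall)", "open(d_dock_store)", "open(d_store_bay)"]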